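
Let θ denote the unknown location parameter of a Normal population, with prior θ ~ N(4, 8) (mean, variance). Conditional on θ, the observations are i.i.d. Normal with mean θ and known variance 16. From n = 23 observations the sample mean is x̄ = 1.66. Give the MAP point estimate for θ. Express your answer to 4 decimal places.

n = 23, x̄ = 1.66.
For a Normal prior and Normal likelihood with known variance, the posterior is Normal; its mode equals its mean, the precision-weighted average.
Prior precision 1/σ₀² = 1/8 = 0.125; data precision n/σ² = 23/16 = 1.4375.
θ̂ = (0.125·4 + 1.4375·1.66) / (0.125 + 1.4375) = 2.88625/1.5625 = 1.8472.

θ̂_MAP = 1.8472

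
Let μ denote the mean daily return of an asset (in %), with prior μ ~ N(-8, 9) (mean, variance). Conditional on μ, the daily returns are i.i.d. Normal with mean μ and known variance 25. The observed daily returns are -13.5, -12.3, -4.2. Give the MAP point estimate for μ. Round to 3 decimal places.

μ̂_MAP = -9.038

n = 3; x̄ = ((-13.5) + (-12.3) + (-4.2))/3 = -30/3 = -10.
For a Normal prior and Normal likelihood with known variance, the posterior is Normal; its mode equals its mean, the precision-weighted average.
Prior precision 1/σ₀² = 1/9; data precision n/σ² = 3/25 = 0.12.
μ̂ = ((1/9)·(-8) + 0.12·(-10)) / (1/9 + 0.12) = (-94/45)/(52/225) = -235/26 ≈ -9.038.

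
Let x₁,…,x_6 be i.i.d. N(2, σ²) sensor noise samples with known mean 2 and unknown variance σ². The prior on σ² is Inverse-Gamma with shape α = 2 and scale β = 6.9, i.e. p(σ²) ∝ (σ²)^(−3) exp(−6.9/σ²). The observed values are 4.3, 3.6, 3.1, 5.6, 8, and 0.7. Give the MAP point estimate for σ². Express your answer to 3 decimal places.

Sum of squared deviations about the known mean: SS = (4.3−2)² + (3.6−2)² + (3.1−2)² + (5.6−2)² + (8−2)² + (0.7−2)² = 59.71.
The Normal likelihood contributes (σ²)^(−n/2) exp(−SS/(2σ²)), so the posterior is Inverse-Gamma(α + n/2, β + SS/2) = Inverse-Gamma(5, 36.755).
The mode of Inverse-Gamma(a, b) is b/(a+1) = 36.755/6 ≈ 6.126.

σ̂²_MAP = 6.126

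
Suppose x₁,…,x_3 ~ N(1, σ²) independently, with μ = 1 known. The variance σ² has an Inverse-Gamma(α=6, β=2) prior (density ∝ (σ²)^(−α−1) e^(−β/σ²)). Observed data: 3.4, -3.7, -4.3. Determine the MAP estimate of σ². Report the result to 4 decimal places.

Sum of squared deviations about the known mean: SS = (3.4−1)² + (-3.7−1)² + (-4.3−1)² = 55.94.
The Normal likelihood contributes (σ²)^(−n/2) exp(−SS/(2σ²)), so the posterior is Inverse-Gamma(α + n/2, β + SS/2) = Inverse-Gamma(7.5, 29.97).
The mode of Inverse-Gamma(a, b) is b/(a+1) = 29.97/8.5 ≈ 3.5259.

σ̂²_MAP = 3.5259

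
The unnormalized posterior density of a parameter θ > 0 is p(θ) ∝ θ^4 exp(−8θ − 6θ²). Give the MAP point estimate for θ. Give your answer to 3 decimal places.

θ̂_MAP = 0.333

ℓ'(θ) = 4/θ − 8 − 12θ. Setting this to zero and multiplying by θ: 12θ² + 8θ − 4 = 0.
θ = (−8 + √(8² + 4·12·4)) / (2·12) = (−8 + √256) / 24 = (−8 + 16)/24 = 1/3.
ℓ''(θ) = −4/θ² − 12 < 0, confirming a maximum.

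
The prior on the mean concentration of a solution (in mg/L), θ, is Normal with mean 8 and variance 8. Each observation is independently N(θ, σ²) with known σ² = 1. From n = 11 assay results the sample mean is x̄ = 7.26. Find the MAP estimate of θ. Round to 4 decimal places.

n = 11, x̄ = 7.26.
For a Normal prior and Normal likelihood with known variance, the posterior is Normal; its mode equals its mean, the precision-weighted average.
Prior precision 1/σ₀² = 1/8 = 0.125; data precision n/σ² = 11/1 = 11.
θ̂ = (0.125·8 + 11·7.26) / (0.125 + 11) = 80.86/11.125 = 16172/2225 ≈ 7.2683.

θ̂_MAP = 7.2683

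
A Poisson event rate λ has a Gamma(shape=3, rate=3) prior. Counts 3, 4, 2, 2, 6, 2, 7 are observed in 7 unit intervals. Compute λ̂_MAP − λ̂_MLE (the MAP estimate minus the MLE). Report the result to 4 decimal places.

Σxᵢ = 26. Posterior is Gamma(29, 10); MAP = (29−1)/10 = 28/10 ≈ 2.80000.
MLE = x̄ = 26/7 ≈ 3.71429.
Difference = 28/10 − 26/7 = -32/35 ≈ -0.9143.

MAP − MLE = -0.9143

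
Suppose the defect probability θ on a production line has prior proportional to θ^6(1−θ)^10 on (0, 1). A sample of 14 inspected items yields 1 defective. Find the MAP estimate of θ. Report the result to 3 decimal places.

The prior density ∝ θ^6(1−θ)^10 is the kernel of Beta(7, 11).
Data: 1 success in 14 trials. The binomial likelihood contributes θ(1−θ)^13, so the posterior is Beta(7+1, 11+13) = Beta(8, 24).
For Beta(a, b) with a, b > 1 the mode is (a−1)/(a+b−2) = 7/30 ≈ 0.233.

θ̂_MAP = 0.233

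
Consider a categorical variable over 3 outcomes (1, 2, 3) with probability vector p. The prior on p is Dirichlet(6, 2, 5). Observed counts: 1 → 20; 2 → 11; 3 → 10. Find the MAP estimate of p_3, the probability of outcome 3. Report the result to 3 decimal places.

The posterior is Dirichlet(αᵢ + nᵢ) = Dirichlet(26, 13, 15).
For a Dirichlet(a₁,…,a_K) with all aᵢ > 1, the mode has j-th component (aⱼ − 1)/(Σaᵢ − K).
Here Σaᵢ = 54 and K = 3, so p_3 = (15 − 1)/(54 − 3) = 14/51 ≈ 0.275.

MAP estimate: 0.275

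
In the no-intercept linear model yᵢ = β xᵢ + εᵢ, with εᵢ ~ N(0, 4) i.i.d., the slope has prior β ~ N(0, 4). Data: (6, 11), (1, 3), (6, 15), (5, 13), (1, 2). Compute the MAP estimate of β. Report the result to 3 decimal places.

β̂_MAP = 2.260

log p(β | y) = −Σ(yᵢ − βxᵢ)²/(2·4) − β²/(2·4) + const.
Setting the derivative to zero: Σxᵢ(yᵢ − βxᵢ)/4 − β/4 = 0, so β = Σxᵢyᵢ / (Σxᵢ² + σ²/τ²).
Σxᵢyᵢ = 6·11 + 1·3 + 6·15 + 5·13 + 1·2 = 226; Σxᵢ² = 99; σ²/τ² = 1.
β̂_MAP = 226 / (99 + 1) = 226/100 ≈ 2.260.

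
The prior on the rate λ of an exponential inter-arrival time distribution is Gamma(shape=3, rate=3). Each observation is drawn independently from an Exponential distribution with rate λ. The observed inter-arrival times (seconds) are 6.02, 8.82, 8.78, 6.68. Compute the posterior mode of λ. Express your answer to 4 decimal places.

The Exponential(rate=λ) likelihood is ∝ λ^n e^(−λΣtᵢ). Here n = 4 and Σtᵢ = 6.02 + 8.82 + 8.78 + 6.68 = 30.30.
Posterior ∝ λ^2e^(−3λ) · λ^4e^(−30.30λ) = λ^6e^(−33.30λ), i.e. Gamma(7, 33.30).
Mode = (a−1)/b = 6/33.30 ≈ 0.1802.

λ̂_MAP = 0.1802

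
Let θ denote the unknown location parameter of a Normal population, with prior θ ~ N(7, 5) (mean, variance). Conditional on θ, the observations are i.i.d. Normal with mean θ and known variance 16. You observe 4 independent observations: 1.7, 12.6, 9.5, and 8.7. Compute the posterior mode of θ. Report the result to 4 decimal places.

n = 4; x̄ = (1.7 + 12.6 + 9.5 + 8.7)/4 = 32.5/4 = 8.125.
For a Normal prior and Normal likelihood with known variance, the posterior is Normal; its mode equals its mean, the precision-weighted average.
Prior precision 1/σ₀² = 1/5 = 0.2; data precision n/σ² = 4/16 = 0.25.
θ̂ = (0.2·7 + 0.25·8.125) / (0.2 + 0.25) = 3.43125/0.45 = 7.6250.

θ̂_MAP = 7.6250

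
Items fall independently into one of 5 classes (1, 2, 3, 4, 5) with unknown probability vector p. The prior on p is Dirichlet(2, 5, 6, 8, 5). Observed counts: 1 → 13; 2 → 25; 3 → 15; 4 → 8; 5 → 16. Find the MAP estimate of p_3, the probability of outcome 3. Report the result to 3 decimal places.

The posterior is Dirichlet(αᵢ + nᵢ) = Dirichlet(15, 30, 21, 16, 21).
For a Dirichlet(a₁,…,a_K) with all aᵢ > 1, the mode has j-th component (aⱼ − 1)/(Σaᵢ − K).
Here Σaᵢ = 103 and K = 5, so p_3 = (21 − 1)/(103 − 5) = 20/98 ≈ 0.204.

MAP estimate: 0.204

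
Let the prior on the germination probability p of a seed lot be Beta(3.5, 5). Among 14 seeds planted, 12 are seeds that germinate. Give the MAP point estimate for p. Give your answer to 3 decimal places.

p̂_MAP = 0.707

Prior: Beta(3.5, 5).
Data: 12 successes in 14 trials. The binomial likelihood contributes p^12(1−p)^2, so the posterior is Beta(3.5+12, 5+2) = Beta(15.5, 7).
For Beta(a, b) with a, b > 1 the mode is (a−1)/(a+b−2) = 14.5/20.5 ≈ 0.707.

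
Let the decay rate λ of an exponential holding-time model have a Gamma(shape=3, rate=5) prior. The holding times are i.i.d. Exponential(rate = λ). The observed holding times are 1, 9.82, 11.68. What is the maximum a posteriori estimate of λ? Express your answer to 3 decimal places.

λ̂_MAP = 0.182

The Exponential(rate=λ) likelihood is ∝ λ^n e^(−λΣtᵢ). Here n = 3 and Σtᵢ = 1 + 9.82 + 11.68 = 22.50.
Posterior ∝ λ^2e^(−5λ) · λ^3e^(−22.50λ) = λ^5e^(−27.50λ), i.e. Gamma(6, 27.50).
Mode = (a−1)/b = 5/27.50 ≈ 0.182.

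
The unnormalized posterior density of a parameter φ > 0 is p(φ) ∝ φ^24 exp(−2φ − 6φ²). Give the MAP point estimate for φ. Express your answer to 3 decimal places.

φ̂_MAP = 1.333

ℓ'(φ) = 24/φ − 2 − 12φ. Setting this to zero and multiplying by φ: 12φ² + 2φ − 24 = 0.
φ = (−2 + √(2² + 4·12·24)) / (2·12) = (−2 + √1156) / 24 = (−2 + 34)/24 = 4/3.
ℓ''(φ) = −24/φ² − 12 < 0, confirming a maximum.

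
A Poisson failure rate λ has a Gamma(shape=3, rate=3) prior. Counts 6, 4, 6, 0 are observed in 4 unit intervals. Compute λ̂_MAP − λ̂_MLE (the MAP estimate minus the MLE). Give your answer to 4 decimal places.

MAP − MLE = -1.4286

Σxᵢ = 16. Posterior is Gamma(19, 7); MAP = (19−1)/7 = 18/7 ≈ 2.57143.
MLE = x̄ = 16/4 ≈ 4.00000.
Difference = 18/7 − 16/4 = -10/7 ≈ -1.4286.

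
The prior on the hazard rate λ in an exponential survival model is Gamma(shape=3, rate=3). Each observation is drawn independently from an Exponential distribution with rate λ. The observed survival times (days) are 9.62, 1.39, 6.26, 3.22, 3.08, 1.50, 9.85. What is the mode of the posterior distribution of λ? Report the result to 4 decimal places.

The Exponential(rate=λ) likelihood is ∝ λ^n e^(−λΣtᵢ). Here n = 7 and Σtᵢ = 9.62 + 1.39 + 6.26 + 3.22 + 3.08 + 1.50 + 9.85 = 34.92.
Posterior ∝ λ^2e^(−3λ) · λ^7e^(−34.92λ) = λ^9e^(−37.92λ), i.e. Gamma(10, 37.92).
Mode = (a−1)/b = 9/37.92 ≈ 0.2373.

λ̂_MAP = 0.2373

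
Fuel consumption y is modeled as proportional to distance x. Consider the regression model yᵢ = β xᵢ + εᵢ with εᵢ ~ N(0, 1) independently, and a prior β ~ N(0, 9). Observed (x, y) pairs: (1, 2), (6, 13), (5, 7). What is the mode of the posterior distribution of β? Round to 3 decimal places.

log p(β | y) = −Σ(yᵢ − βxᵢ)²/(2·1) − β²/(2·9) + const.
Setting the derivative to zero: Σxᵢ(yᵢ − βxᵢ)/1 − β/9 = 0, so β = Σxᵢyᵢ / (Σxᵢ² + σ²/τ²).
Σxᵢyᵢ = 1·2 + 6·13 + 5·7 = 115; Σxᵢ² = 62; σ²/τ² = 1/9.
β̂_MAP = 115 / (62 + 1/9) = 115/(559/9) = 1035/559 ≈ 1.852.

β̂_MAP = 1.852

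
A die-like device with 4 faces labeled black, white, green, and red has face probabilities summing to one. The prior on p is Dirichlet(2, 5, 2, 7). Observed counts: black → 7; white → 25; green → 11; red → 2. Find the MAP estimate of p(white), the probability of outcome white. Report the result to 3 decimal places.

The posterior is Dirichlet(αᵢ + nᵢ) = Dirichlet(9, 30, 13, 9).
For a Dirichlet(a₁,…,a_K) with all aᵢ > 1, the mode has j-th component (aⱼ − 1)/(Σaᵢ − K).
Here Σaᵢ = 61 and K = 4, so p(white) = (30 − 1)/(61 − 4) = 29/57 ≈ 0.509.

MAP estimate of p(white) = 0.509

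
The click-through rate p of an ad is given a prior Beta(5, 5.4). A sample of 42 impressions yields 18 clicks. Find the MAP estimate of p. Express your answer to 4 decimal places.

p̂_MAP = 0.4365

Prior: Beta(5, 5.4).
Data: 18 successes in 42 trials. The binomial likelihood contributes p^18(1−p)^24, so the posterior is Beta(5+18, 5.4+24) = Beta(23, 29.4).
For Beta(a, b) with a, b > 1 the mode is (a−1)/(a+b−2) = 22/50.4 ≈ 0.4365.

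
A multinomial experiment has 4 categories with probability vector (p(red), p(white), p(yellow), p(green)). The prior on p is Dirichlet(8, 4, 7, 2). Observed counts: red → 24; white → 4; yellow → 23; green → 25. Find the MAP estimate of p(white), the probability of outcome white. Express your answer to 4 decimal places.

The posterior is Dirichlet(αᵢ + nᵢ) = Dirichlet(32, 8, 30, 27).
For a Dirichlet(a₁,…,a_K) with all aᵢ > 1, the mode has j-th component (aⱼ − 1)/(Σaᵢ − K).
Here Σaᵢ = 97 and K = 4, so p(white) = (8 − 1)/(97 − 4) = 7/93 ≈ 0.0753.

MAP estimate of p(white) = 0.0753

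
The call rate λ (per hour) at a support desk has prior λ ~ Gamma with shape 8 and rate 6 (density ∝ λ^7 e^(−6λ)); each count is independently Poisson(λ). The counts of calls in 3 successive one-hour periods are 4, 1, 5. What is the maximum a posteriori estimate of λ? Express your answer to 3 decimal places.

Σxᵢ = 4+1+5 = 10, with n = 3.
Posterior ∝ λ^7e^(−6λ) · λ^10e^(−3λ) = λ^17e^(−9λ), i.e. Gamma(shape=18, rate=9).
The mode of a Gamma(a, b) with a ≥ 1 (shape–rate) is (a−1)/b = 17/9 ≈ 1.889.

λ̂_MAP = 1.889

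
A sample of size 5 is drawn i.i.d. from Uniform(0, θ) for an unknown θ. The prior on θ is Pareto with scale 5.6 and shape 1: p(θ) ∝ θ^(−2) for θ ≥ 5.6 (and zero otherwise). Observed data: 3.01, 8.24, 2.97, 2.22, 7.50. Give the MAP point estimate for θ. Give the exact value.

The Uniform(0, θ) likelihood is θ^(−n) for θ ≥ max(xᵢ), zero otherwise. Here max(xᵢ) = 8.24.
Posterior ∝ θ^(−2) · θ^(−5) = θ^(−7) on θ ≥ max(5.6, 8.24) = 8.24.
This density is strictly decreasing in θ, so the posterior mode lies at the lower boundary of the support.

θ̂_MAP = 8.24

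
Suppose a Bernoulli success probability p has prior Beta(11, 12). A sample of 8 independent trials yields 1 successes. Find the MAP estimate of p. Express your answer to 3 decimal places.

p̂_MAP = 0.379

Prior: Beta(11, 12).
Data: 1 success in 8 trials. The binomial likelihood contributes p(1−p)^7, so the posterior is Beta(11+1, 12+7) = Beta(12, 19).
For Beta(a, b) with a, b > 1 the mode is (a−1)/(a+b−2) = 11/29 ≈ 0.379.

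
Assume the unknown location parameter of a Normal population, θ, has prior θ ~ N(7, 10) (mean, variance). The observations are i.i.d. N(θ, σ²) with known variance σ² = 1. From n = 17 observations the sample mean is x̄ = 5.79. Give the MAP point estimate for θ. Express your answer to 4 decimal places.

n = 17, x̄ = 5.79.
For a Normal prior and Normal likelihood with known variance, the posterior is Normal; its mode equals its mean, the precision-weighted average.
Prior precision 1/σ₀² = 1/10 = 0.1; data precision n/σ² = 17/1 = 17.
θ̂ = (0.1·7 + 17·5.79) / (0.1 + 17) = 99.13/17.1 = 9913/1710 ≈ 5.7971.

θ̂_MAP = 5.7971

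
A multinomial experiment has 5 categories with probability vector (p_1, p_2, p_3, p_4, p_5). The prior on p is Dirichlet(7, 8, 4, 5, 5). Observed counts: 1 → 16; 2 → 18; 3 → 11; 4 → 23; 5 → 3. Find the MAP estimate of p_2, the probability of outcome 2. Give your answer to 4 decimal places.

The posterior is Dirichlet(αᵢ + nᵢ) = Dirichlet(23, 26, 15, 28, 8).
For a Dirichlet(a₁,…,a_K) with all aᵢ > 1, the mode has j-th component (aⱼ − 1)/(Σaᵢ − K).
Here Σaᵢ = 100 and K = 5, so p_2 = (26 − 1)/(100 − 5) = 25/95 ≈ 0.2632.

MAP estimate: 0.2632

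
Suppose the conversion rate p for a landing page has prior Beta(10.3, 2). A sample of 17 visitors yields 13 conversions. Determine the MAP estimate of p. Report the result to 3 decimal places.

Prior: Beta(10.3, 2).
Data: 13 successes in 17 trials. The binomial likelihood contributes p^13(1−p)^4, so the posterior is Beta(10.3+13, 2+4) = Beta(23.3, 6).
For Beta(a, b) with a, b > 1 the mode is (a−1)/(a+b−2) = 22.3/27.3 ≈ 0.817.

p̂_MAP = 0.817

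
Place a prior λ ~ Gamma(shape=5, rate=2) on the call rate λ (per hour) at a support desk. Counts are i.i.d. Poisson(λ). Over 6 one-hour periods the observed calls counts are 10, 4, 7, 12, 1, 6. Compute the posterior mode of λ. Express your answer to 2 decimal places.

Σxᵢ = 10+4+7+12+1+6 = 40, with n = 6.
Posterior ∝ λ^4e^(−2λ) · λ^40e^(−6λ) = λ^44e^(−8λ), i.e. Gamma(shape=45, rate=8).
The mode of a Gamma(a, b) with a ≥ 1 (shape–rate) is (a−1)/b = 44/8 ≈ 5.50.

λ̂_MAP = 5.50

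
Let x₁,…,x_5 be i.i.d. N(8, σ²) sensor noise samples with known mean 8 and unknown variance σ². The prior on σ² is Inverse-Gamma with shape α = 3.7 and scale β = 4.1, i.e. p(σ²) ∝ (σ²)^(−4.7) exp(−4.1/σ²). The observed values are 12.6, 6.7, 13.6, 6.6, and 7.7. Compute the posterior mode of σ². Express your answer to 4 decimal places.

σ̂²_MAP = 4.4764

Sum of squared deviations about the known mean: SS = (12.6−8)² + (6.7−8)² + (13.6−8)² + (6.6−8)² + (7.7−8)² = 56.26.
The Normal likelihood contributes (σ²)^(−n/2) exp(−SS/(2σ²)), so the posterior is Inverse-Gamma(α + n/2, β + SS/2) = Inverse-Gamma(6.2, 32.23).
The mode of Inverse-Gamma(a, b) is b/(a+1) = 32.23/7.2 ≈ 4.4764.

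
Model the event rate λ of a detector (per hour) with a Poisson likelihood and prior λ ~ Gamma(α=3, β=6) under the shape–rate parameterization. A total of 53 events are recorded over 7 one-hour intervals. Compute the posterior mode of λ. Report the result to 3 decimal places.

Σxᵢ = 53, n = 7.
Posterior ∝ λ^2e^(−6λ) · λ^53e^(−7λ) = λ^55e^(−13λ), i.e. Gamma(shape=56, rate=13).
The mode of a Gamma(a, b) with a ≥ 1 (shape–rate) is (a−1)/b = 55/13 ≈ 4.231.

λ̂_MAP = 4.231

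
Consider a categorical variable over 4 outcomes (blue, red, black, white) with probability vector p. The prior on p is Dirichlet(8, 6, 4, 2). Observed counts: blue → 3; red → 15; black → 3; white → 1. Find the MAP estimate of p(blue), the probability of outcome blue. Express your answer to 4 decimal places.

The posterior is Dirichlet(αᵢ + nᵢ) = Dirichlet(11, 21, 7, 3).
For a Dirichlet(a₁,…,a_K) with all aᵢ > 1, the mode has j-th component (aⱼ − 1)/(Σaᵢ − K).
Here Σaᵢ = 42 and K = 4, so p(blue) = (11 − 1)/(42 − 4) = 10/38 ≈ 0.2632.

MAP estimate of p(blue) = 0.2632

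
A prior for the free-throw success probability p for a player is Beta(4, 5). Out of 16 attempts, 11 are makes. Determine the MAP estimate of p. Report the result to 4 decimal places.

p̂_MAP = 0.6087

Prior: Beta(4, 5).
Data: 11 successes in 16 trials. The binomial likelihood contributes p^11(1−p)^5, so the posterior is Beta(4+11, 5+5) = Beta(15, 10).
For Beta(a, b) with a, b > 1 the mode is (a−1)/(a+b−2) = 14/23 ≈ 0.6087.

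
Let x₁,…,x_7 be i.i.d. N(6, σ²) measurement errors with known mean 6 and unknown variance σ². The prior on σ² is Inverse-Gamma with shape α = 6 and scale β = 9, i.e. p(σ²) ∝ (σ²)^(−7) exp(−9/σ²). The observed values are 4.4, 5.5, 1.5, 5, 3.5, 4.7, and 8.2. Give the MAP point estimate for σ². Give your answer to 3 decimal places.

σ̂²_MAP = 2.611

Sum of squared deviations about the known mean: SS = (4.4−6)² + (5.5−6)² + (1.5−6)² + (5−6)² + (3.5−6)² + (4.7−6)² + (8.2−6)² = 36.84.
The Normal likelihood contributes (σ²)^(−n/2) exp(−SS/(2σ²)), so the posterior is Inverse-Gamma(α + n/2, β + SS/2) = Inverse-Gamma(9.5, 27.42).
The mode of Inverse-Gamma(a, b) is b/(a+1) = 27.42/10.5 ≈ 2.611.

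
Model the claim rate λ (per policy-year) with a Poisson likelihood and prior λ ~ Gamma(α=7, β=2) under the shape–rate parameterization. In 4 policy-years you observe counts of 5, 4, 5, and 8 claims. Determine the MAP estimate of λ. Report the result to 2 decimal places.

Σxᵢ = 5+4+5+8 = 22, with n = 4.
Posterior ∝ λ^6e^(−2λ) · λ^22e^(−4λ) = λ^28e^(−6λ), i.e. Gamma(shape=29, rate=6).
The mode of a Gamma(a, b) with a ≥ 1 (shape–rate) is (a−1)/b = 28/6 ≈ 4.67.

λ̂_MAP = 4.67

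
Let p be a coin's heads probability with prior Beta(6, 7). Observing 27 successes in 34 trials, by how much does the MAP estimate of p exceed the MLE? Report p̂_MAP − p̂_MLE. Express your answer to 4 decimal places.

MAP − MLE = -0.0830

Posterior is Beta(33, 14); MAP = (33−1)/(47−2) = 32/45 ≈ 0.71111.
MLE ignores the prior: p̂_MLE = k/n = 27/34 ≈ 0.79412.
Difference = 32/45 − 27/34 = -127/1530 ≈ -0.0830.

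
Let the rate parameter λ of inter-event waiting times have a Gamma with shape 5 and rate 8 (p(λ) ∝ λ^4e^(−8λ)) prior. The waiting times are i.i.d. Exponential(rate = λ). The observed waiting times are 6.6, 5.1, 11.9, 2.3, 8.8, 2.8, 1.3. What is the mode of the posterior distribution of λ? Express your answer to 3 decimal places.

The Exponential(rate=λ) likelihood is ∝ λ^n e^(−λΣtᵢ). Here n = 7 and Σtᵢ = 6.6 + 5.1 + 11.9 + 2.3 + 8.8 + 2.8 + 1.3 = 38.8.
Posterior ∝ λ^4e^(−8λ) · λ^7e^(−38.8λ) = λ^11e^(−46.8λ), i.e. Gamma(12, 46.8).
Mode = (a−1)/b = 11/46.8 ≈ 0.235.

λ̂_MAP = 0.235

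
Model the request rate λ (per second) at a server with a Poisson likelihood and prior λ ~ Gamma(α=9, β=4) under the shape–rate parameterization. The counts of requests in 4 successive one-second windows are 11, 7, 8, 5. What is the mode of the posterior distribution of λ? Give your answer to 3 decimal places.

Σxᵢ = 11+7+8+5 = 31, with n = 4.
Posterior ∝ λ^8e^(−4λ) · λ^31e^(−4λ) = λ^39e^(−8λ), i.e. Gamma(shape=40, rate=8).
The mode of a Gamma(a, b) with a ≥ 1 (shape–rate) is (a−1)/b = 39/8 ≈ 4.875.

λ̂_MAP = 4.875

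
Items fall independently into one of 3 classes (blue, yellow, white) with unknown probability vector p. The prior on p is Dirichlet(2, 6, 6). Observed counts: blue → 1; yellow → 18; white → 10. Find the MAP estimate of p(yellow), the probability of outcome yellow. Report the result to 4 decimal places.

MAP estimate of p(yellow) = 0.5750

The posterior is Dirichlet(αᵢ + nᵢ) = Dirichlet(3, 24, 16).
For a Dirichlet(a₁,…,a_K) with all aᵢ > 1, the mode has j-th component (aⱼ − 1)/(Σaᵢ − K).
Here Σaᵢ = 43 and K = 3, so p(yellow) = (24 − 1)/(43 − 3) = 23/40 ≈ 0.5750.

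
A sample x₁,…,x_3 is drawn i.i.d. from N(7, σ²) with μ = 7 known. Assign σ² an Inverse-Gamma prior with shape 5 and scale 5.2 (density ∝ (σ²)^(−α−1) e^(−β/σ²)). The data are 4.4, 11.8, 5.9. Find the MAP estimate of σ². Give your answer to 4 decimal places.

Sum of squared deviations about the known mean: SS = (4.4−7)² + (11.8−7)² + (5.9−7)² = 31.01.
The Normal likelihood contributes (σ²)^(−n/2) exp(−SS/(2σ²)), so the posterior is Inverse-Gamma(α + n/2, β + SS/2) = Inverse-Gamma(6.5, 20.705).
The mode of Inverse-Gamma(a, b) is b/(a+1) = 20.705/7.5 ≈ 2.7607.

σ̂²_MAP = 2.7607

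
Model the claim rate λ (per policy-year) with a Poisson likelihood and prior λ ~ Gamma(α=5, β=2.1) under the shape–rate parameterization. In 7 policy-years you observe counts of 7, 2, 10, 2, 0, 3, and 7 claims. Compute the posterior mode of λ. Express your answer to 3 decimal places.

Σxᵢ = 7+2+10+2+0+3+7 = 31, with n = 7.
Posterior ∝ λ^4e^(−2.1λ) · λ^31e^(−7λ) = λ^35e^(−9.1λ), i.e. Gamma(shape=36, rate=9.1).
The mode of a Gamma(a, b) with a ≥ 1 (shape–rate) is (a−1)/b = 35/9.1 ≈ 3.846.

λ̂_MAP = 3.846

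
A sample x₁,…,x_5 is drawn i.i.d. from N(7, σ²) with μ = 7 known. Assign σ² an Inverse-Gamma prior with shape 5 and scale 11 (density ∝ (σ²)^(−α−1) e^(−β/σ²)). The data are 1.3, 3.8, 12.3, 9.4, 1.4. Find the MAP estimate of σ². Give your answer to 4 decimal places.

Sum of squared deviations about the known mean: SS = (1.3−7)² + (3.8−7)² + (12.3−7)² + (9.4−7)² + (1.4−7)² = 107.94.
The Normal likelihood contributes (σ²)^(−n/2) exp(−SS/(2σ²)), so the posterior is Inverse-Gamma(α + n/2, β + SS/2) = Inverse-Gamma(7.5, 64.97).
The mode of Inverse-Gamma(a, b) is b/(a+1) = 64.97/8.5 ≈ 7.6435.

σ̂²_MAP = 7.6435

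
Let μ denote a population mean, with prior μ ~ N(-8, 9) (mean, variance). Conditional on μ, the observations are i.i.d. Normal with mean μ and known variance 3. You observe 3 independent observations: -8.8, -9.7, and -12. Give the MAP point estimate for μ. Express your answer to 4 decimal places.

μ̂_MAP = -9.9500

n = 3; x̄ = ((-8.8) + (-9.7) + (-12))/3 = -30.5/3 = -61/6 ≈ -10.1667.
For a Normal prior and Normal likelihood with known variance, the posterior is Normal; its mode equals its mean, the precision-weighted average.
Prior precision 1/σ₀² = 1/9; data precision n/σ² = 3/3 = 1.
μ̂ = ((1/9)·(-8) + 1·(-61/6)) / (1/9 + 1) = (-199/18)/(10/9) = -9.9500.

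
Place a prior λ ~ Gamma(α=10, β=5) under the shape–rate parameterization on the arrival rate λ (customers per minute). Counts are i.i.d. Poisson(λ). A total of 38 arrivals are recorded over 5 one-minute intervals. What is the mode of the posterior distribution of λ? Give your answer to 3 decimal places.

Σxᵢ = 38, n = 5.
Posterior ∝ λ^9e^(−5λ) · λ^38e^(−5λ) = λ^47e^(−10λ), i.e. Gamma(shape=48, rate=10).
The mode of a Gamma(a, b) with a ≥ 1 (shape–rate) is (a−1)/b = 47/10 ≈ 4.700.

λ̂_MAP = 4.700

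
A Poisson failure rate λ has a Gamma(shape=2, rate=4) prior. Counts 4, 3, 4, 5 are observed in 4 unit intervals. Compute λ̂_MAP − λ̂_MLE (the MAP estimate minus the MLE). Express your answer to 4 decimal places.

Σxᵢ = 16. Posterior is Gamma(18, 8); MAP = (18−1)/8 = 17/8 ≈ 2.12500.
MLE = x̄ = 16/4 ≈ 4.00000.
Difference = 17/8 − 16/4 = -15/8 ≈ -1.8750.

MAP − MLE = -1.8750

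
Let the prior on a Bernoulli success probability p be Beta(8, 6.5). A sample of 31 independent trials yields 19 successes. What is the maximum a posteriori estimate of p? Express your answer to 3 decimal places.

p̂_MAP = 0.598

Prior: Beta(8, 6.5).
Data: 19 successes in 31 trials. The binomial likelihood contributes p^19(1−p)^12, so the posterior is Beta(8+19, 6.5+12) = Beta(27, 18.5).
For Beta(a, b) with a, b > 1 the mode is (a−1)/(a+b−2) = 26/43.5 ≈ 0.598.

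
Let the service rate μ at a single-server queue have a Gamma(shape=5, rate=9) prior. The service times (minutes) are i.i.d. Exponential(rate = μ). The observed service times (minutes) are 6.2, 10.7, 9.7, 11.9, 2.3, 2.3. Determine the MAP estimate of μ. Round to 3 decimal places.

The Exponential(rate=μ) likelihood is ∝ μ^n e^(−μΣtᵢ). Here n = 6 and Σtᵢ = 6.2 + 10.7 + 9.7 + 11.9 + 2.3 + 2.3 = 43.1.
Posterior ∝ μ^4e^(−9μ) · μ^6e^(−43.1μ) = μ^10e^(−52.1μ), i.e. Gamma(11, 52.1).
Mode = (a−1)/b = 10/52.1 ≈ 0.192.

μ̂_MAP = 0.192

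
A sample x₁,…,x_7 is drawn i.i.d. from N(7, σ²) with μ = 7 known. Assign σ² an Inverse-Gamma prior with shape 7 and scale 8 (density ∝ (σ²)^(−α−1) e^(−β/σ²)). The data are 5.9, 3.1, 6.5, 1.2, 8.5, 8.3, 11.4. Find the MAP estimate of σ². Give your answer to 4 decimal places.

Sum of squared deviations about the known mean: SS = (5.9−7)² + (3.1−7)² + (6.5−7)² + (1.2−7)² + (8.5−7)² + (8.3−7)² + (11.4−7)² = 73.61.
The Normal likelihood contributes (σ²)^(−n/2) exp(−SS/(2σ²)), so the posterior is Inverse-Gamma(α + n/2, β + SS/2) = Inverse-Gamma(10.5, 44.805).
The mode of Inverse-Gamma(a, b) is b/(a+1) = 44.805/11.5 ≈ 3.8961.

σ̂²_MAP = 3.8961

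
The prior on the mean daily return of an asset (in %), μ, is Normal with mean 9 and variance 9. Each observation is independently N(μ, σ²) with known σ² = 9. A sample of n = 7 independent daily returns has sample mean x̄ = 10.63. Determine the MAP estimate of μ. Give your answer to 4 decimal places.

n = 7, x̄ = 10.63.
For a Normal prior and Normal likelihood with known variance, the posterior is Normal; its mode equals its mean, the precision-weighted average.
Prior precision 1/σ₀² = 1/9; data precision n/σ² = 7/9.
μ̂ = ((1/9)·9 + (7/9)·10.63) / (1/9 + 7/9) = (8341/900)/(8/9) = 10.42625 ≈ 10.4263.

μ̂_MAP = 10.4263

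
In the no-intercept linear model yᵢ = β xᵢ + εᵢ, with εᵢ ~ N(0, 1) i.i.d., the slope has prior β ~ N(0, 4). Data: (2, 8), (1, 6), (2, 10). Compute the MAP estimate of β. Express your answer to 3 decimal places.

log p(β | y) = −Σ(yᵢ − βxᵢ)²/(2·1) − β²/(2·4) + const.
Setting the derivative to zero: Σxᵢ(yᵢ − βxᵢ)/1 − β/4 = 0, so β = Σxᵢyᵢ / (Σxᵢ² + σ²/τ²).
Σxᵢyᵢ = 2·8 + 1·6 + 2·10 = 42; Σxᵢ² = 9; σ²/τ² = 0.25.
β̂_MAP = 42 / (9 + 0.25) = 42/9.25 ≈ 4.541.

β̂_MAP = 4.541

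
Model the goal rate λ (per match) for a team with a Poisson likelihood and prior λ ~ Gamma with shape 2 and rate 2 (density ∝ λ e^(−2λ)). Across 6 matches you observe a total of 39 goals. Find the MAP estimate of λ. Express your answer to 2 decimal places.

Σxᵢ = 39, n = 6.
Posterior ∝ λe^(−2λ) · λ^39e^(−6λ) = λ^40e^(−8λ), i.e. Gamma(shape=41, rate=8).
The mode of a Gamma(a, b) with a ≥ 1 (shape–rate) is (a−1)/b = 40/8 ≈ 5.00.

λ̂_MAP = 5.00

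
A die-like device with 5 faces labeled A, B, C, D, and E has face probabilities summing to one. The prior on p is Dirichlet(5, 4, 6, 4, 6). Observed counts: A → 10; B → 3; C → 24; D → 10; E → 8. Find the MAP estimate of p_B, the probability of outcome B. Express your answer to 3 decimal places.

The posterior is Dirichlet(αᵢ + nᵢ) = Dirichlet(15, 7, 30, 14, 14).
For a Dirichlet(a₁,…,a_K) with all aᵢ > 1, the mode has j-th component (aⱼ − 1)/(Σaᵢ − K).
Here Σaᵢ = 80 and K = 5, so p_B = (7 − 1)/(80 − 5) = 6/75 ≈ 0.080.

MAP estimate of p_B = 0.080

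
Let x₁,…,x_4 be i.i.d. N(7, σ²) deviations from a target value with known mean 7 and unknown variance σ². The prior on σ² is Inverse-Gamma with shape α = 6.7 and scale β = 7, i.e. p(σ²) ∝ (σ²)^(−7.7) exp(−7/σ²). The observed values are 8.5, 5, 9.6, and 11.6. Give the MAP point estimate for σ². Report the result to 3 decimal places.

Sum of squared deviations about the known mean: SS = (8.5−7)² + (5−7)² + (9.6−7)² + (11.6−7)² = 34.17.
The Normal likelihood contributes (σ²)^(−n/2) exp(−SS/(2σ²)), so the posterior is Inverse-Gamma(α + n/2, β + SS/2) = Inverse-Gamma(8.7, 24.085).
The mode of Inverse-Gamma(a, b) is b/(a+1) = 24.085/9.7 ≈ 2.483.

σ̂²_MAP = 2.483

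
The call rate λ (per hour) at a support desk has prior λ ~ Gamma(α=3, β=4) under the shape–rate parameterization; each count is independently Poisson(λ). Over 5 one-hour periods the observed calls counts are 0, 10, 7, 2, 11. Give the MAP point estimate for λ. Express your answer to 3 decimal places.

λ̂_MAP = 3.556

Σxᵢ = 0+10+7+2+11 = 30, with n = 5.
Posterior ∝ λ^2e^(−4λ) · λ^30e^(−5λ) = λ^32e^(−9λ), i.e. Gamma(shape=33, rate=9).
The mode of a Gamma(a, b) with a ≥ 1 (shape–rate) is (a−1)/b = 32/9 ≈ 3.556.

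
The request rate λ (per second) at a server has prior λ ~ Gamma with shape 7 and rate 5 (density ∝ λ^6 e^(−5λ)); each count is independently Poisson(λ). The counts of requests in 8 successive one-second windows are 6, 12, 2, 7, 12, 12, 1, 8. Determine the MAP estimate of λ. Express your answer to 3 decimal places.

λ̂_MAP = 5.077

Σxᵢ = 6+12+2+7+12+12+1+8 = 60, with n = 8.
Posterior ∝ λ^6e^(−5λ) · λ^60e^(−8λ) = λ^66e^(−13λ), i.e. Gamma(shape=67, rate=13).
The mode of a Gamma(a, b) with a ≥ 1 (shape–rate) is (a−1)/b = 66/13 ≈ 5.077.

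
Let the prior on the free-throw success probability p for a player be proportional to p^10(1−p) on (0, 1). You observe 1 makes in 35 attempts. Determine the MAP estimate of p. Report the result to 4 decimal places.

The prior density ∝ p^10(1−p)^1 is the kernel of Beta(11, 2).
Data: 1 success in 35 trials. The binomial likelihood contributes p(1−p)^34, so the posterior is Beta(11+1, 2+34) = Beta(12, 36).
For Beta(a, b) with a, b > 1 the mode is (a−1)/(a+b−2) = 11/46 ≈ 0.2391.

p̂_MAP = 0.2391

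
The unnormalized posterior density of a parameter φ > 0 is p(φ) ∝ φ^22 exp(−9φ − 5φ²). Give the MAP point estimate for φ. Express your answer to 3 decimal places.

ℓ'(φ) = 22/φ − 9 − 10φ. Setting this to zero and multiplying by φ: 10φ² + 9φ − 22 = 0.
φ = (−9 + √(9² + 4·10·22)) / (2·10) = (−9 + √961) / 20 = (−9 + 31)/20 = 11/10.
ℓ''(φ) = −22/φ² − 10 < 0, confirming a maximum.

φ̂_MAP = 1.100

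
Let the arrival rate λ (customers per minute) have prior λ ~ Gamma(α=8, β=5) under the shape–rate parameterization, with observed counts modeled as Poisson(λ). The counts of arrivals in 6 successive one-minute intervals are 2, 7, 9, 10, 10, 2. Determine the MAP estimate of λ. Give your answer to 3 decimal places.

Σxᵢ = 2+7+9+10+10+2 = 40, with n = 6.
Posterior ∝ λ^7e^(−5λ) · λ^40e^(−6λ) = λ^47e^(−11λ), i.e. Gamma(shape=48, rate=11).
The mode of a Gamma(a, b) with a ≥ 1 (shape–rate) is (a−1)/b = 47/11 ≈ 4.273.

λ̂_MAP = 4.273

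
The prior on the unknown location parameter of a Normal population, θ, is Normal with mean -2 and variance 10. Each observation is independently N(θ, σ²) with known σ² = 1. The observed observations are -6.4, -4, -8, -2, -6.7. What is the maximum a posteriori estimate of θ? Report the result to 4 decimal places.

θ̂_MAP = -5.3529

n = 5; x̄ = ((-6.4) + (-4) + (-8) + (-2) + (-6.7))/5 = -27.1/5 = -5.42.
For a Normal prior and Normal likelihood with known variance, the posterior is Normal; its mode equals its mean, the precision-weighted average.
Prior precision 1/σ₀² = 1/10 = 0.1; data precision n/σ² = 5/1 = 5.
θ̂ = (0.1·(-2) + 5·(-5.42)) / (0.1 + 5) = (-27.3)/5.1 = -91/17 ≈ -5.3529.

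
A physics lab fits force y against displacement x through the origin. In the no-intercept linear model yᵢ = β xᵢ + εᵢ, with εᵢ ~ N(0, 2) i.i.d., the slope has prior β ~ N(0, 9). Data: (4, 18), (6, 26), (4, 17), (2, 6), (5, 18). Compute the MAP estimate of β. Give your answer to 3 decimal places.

log p(β | y) = −Σ(yᵢ − βxᵢ)²/(2·2) − β²/(2·9) + const.
Setting the derivative to zero: Σxᵢ(yᵢ − βxᵢ)/2 − β/9 = 0, so β = Σxᵢyᵢ / (Σxᵢ² + σ²/τ²).
Σxᵢyᵢ = 4·18 + 6·26 + 4·17 + 2·6 + 5·18 = 398; Σxᵢ² = 97; σ²/τ² = 2/9.
β̂_MAP = 398 / (97 + 2/9) = 398/(875/9) = 3582/875 ≈ 4.094.

β̂_MAP = 4.094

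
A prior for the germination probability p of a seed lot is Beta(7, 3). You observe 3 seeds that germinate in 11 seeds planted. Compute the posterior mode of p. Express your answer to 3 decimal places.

p̂_MAP = 0.474

Prior: Beta(7, 3).
Data: 3 successes in 11 trials. The binomial likelihood contributes p^3(1−p)^8, so the posterior is Beta(7+3, 3+8) = Beta(10, 11).
For Beta(a, b) with a, b > 1 the mode is (a−1)/(a+b−2) = 9/19 ≈ 0.474.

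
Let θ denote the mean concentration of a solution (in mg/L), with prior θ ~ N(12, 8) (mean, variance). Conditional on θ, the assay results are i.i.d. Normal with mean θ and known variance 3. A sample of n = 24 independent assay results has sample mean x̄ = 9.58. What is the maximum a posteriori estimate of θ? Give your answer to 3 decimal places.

θ̂_MAP = 9.617

n = 24, x̄ = 9.58.
For a Normal prior and Normal likelihood with known variance, the posterior is Normal; its mode equals its mean, the precision-weighted average.
Prior precision 1/σ₀² = 1/8 = 0.125; data precision n/σ² = 24/3 = 8.
θ̂ = (0.125·12 + 8·9.58) / (0.125 + 8) = 78.14/8.125 = 15628/1625 ≈ 9.617.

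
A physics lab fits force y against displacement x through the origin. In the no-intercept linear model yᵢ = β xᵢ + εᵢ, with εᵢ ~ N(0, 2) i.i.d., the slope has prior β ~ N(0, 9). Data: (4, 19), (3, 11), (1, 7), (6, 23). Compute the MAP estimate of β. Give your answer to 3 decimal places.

log p(β | y) = −Σ(yᵢ − βxᵢ)²/(2·2) − β²/(2·9) + const.
Setting the derivative to zero: Σxᵢ(yᵢ − βxᵢ)/2 − β/9 = 0, so β = Σxᵢyᵢ / (Σxᵢ² + σ²/τ²).
Σxᵢyᵢ = 4·19 + 3·11 + 1·7 + 6·23 = 254; Σxᵢ² = 62; σ²/τ² = 2/9.
β̂_MAP = 254 / (62 + 2/9) = 254/(560/9) = 1143/280 ≈ 4.082.

β̂_MAP = 4.082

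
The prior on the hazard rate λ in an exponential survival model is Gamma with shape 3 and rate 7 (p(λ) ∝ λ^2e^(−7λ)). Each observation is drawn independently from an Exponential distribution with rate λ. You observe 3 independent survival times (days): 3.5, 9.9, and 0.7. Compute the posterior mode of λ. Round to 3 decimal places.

λ̂_MAP = 0.237

The Exponential(rate=λ) likelihood is ∝ λ^n e^(−λΣtᵢ). Here n = 3 and Σtᵢ = 3.5 + 9.9 + 0.7 = 14.1.
Posterior ∝ λ^2e^(−7λ) · λ^3e^(−14.1λ) = λ^5e^(−21.1λ), i.e. Gamma(6, 21.1).
Mode = (a−1)/b = 5/21.1 ≈ 0.237.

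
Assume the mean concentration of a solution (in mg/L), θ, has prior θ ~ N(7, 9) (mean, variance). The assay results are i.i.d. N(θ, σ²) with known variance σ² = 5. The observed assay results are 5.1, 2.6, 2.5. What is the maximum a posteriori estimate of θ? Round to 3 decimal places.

θ̂_MAP = 3.963

n = 3; x̄ = (5.1 + 2.6 + 2.5)/3 = 10.2/3 = 3.4.
For a Normal prior and Normal likelihood with known variance, the posterior is Normal; its mode equals its mean, the precision-weighted average.
Prior precision 1/σ₀² = 1/9; data precision n/σ² = 3/5 = 0.6.
θ̂ = ((1/9)·7 + 0.6·3.4) / (1/9 + 0.6) = (634/225)/(32/45) = 3.9625 ≈ 3.963.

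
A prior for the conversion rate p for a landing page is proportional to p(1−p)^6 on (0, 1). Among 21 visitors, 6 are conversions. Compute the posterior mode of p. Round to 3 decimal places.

The prior density ∝ p(1−p)^6 is the kernel of Beta(2, 7).
Data: 6 successes in 21 trials. The binomial likelihood contributes p^6(1−p)^15, so the posterior is Beta(2+6, 7+15) = Beta(8, 22).
For Beta(a, b) with a, b > 1 the mode is (a−1)/(a+b−2) = 7/28 ≈ 0.250.

p̂_MAP = 0.250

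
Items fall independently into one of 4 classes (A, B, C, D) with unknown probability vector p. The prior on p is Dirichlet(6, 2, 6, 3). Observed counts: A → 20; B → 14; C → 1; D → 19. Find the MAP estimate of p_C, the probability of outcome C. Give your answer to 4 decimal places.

The posterior is Dirichlet(αᵢ + nᵢ) = Dirichlet(26, 16, 7, 22).
For a Dirichlet(a₁,…,a_K) with all aᵢ > 1, the mode has j-th component (aⱼ − 1)/(Σaᵢ − K).
Here Σaᵢ = 71 and K = 4, so p_C = (7 − 1)/(71 − 4) = 6/67 ≈ 0.0896.

MAP estimate of p_C = 0.0896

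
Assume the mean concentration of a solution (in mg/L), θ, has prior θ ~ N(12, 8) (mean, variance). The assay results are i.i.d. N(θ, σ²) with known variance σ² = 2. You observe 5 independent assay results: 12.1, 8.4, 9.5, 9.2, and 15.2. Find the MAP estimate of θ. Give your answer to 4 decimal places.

θ̂_MAP = 10.9333

n = 5; x̄ = (12.1 + 8.4 + 9.5 + 9.2 + 15.2)/5 = 54.4/5 = 10.88.
For a Normal prior and Normal likelihood with known variance, the posterior is Normal; its mode equals its mean, the precision-weighted average.
Prior precision 1/σ₀² = 1/8 = 0.125; data precision n/σ² = 5/2 = 2.5.
θ̂ = (0.125·12 + 2.5·10.88) / (0.125 + 2.5) = 28.7/2.625 = 164/15 ≈ 10.9333.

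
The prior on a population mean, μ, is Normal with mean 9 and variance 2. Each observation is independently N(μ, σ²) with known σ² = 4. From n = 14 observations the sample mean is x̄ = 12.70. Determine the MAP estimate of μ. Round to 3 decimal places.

μ̂_MAP = 12.238

n = 14, x̄ = 12.70.
For a Normal prior and Normal likelihood with known variance, the posterior is Normal; its mode equals its mean, the precision-weighted average.
Prior precision 1/σ₀² = 1/2 = 0.5; data precision n/σ² = 14/4 = 3.5.
μ̂ = (0.5·9 + 3.5·12.7) / (0.5 + 3.5) = 48.95/4 = 12.2375 ≈ 12.238.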